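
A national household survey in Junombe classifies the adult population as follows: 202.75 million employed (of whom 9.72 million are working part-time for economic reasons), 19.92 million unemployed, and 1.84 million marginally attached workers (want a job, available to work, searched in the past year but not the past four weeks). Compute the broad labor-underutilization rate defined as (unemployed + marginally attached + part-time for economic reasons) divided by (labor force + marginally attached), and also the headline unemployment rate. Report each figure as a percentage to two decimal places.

Labor force = 202.75 + 19.92 = 222.67 million.
Numerator = 19.92 + 1.84 + 9.72 = 31.48 million.
Denominator = 222.67 + 1.84 = 224.51 million.
Broad rate = 31.48 / 224.51 = 14.02%.
Headline unemployment rate = 19.92 / 222.67 = 8.95%.

Broad underutilization rate ≈ 14.02%; headline unemployment rate ≈ 8.95%.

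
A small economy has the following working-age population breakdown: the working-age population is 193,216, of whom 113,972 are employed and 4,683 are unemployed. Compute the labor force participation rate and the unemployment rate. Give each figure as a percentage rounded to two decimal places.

Labor force participation rate ≈ 61.41%; unemployment rate ≈ 3.95%.

Labor force = employed + unemployed = 113,972 + 4,683 = 118,655.
Unemployment rate = 4,683 / 118,655 = 3.95%.
Labor force participation rate = 118,655 / 193,216 = 61.41%.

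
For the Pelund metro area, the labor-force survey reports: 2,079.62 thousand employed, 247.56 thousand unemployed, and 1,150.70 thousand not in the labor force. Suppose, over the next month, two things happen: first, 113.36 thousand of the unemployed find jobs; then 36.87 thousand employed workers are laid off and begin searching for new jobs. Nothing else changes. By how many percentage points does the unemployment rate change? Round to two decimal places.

The unemployment rate changes by −3.29 percentage points.

Initially, labor force = 2,079.62 + 247.56 = 2,327.18 thousand, so u = 247.56/2,327.18 = 10.64%.
After the first change, unemployed falls and employed rises by 113.36; labor force unchanged → E = 2,192.98, U = 134.20, labor force = 2,327.18 thousand.
After the second change, employed falls and unemployed rises by 36.87; labor force unchanged → E = 2,156.11, U = 171.07, labor force = 2,327.18 thousand.
New unemployment rate = 171.07 / 2,327.18 = 7.35%.
Change = 7.35% − 10.64% = −3.29 percentage points.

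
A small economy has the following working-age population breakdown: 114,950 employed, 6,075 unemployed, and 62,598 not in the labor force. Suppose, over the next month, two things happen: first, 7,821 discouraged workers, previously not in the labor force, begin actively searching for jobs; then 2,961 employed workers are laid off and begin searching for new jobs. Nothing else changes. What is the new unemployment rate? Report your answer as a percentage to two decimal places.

Initially, labor force = 114,950 + 6,075 = 121,025, so u = 6,075/121,025 = 5.02%.
After the first change, unemployed and labor force both rise by 7,821 → E = 114,950, U = 13,896, labor force = 128,846.
After the second change, employed falls and unemployed rises by 2,961; labor force unchanged → E = 111,989, U = 16,857, labor force = 128,846.
New unemployment rate = 16,857 / 128,846 = 13.08%.

New unemployment rate ≈ 13.08%.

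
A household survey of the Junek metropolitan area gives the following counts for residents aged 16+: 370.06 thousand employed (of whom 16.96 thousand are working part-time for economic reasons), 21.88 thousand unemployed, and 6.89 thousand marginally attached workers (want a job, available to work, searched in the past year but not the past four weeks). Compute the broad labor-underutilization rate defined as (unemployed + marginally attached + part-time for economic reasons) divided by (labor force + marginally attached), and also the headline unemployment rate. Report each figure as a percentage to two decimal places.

Labor force = 370.06 + 21.88 = 391.94 thousand.
Numerator = 21.88 + 6.89 + 16.96 = 45.73 thousand.
Denominator = 391.94 + 6.89 = 398.83 thousand.
Broad rate = 45.73 / 398.83 = 11.47%.
Headline unemployment rate = 21.88 / 391.94 = 5.58%.

Broad underutilization rate ≈ 11.47%; headline unemployment rate ≈ 5.58%.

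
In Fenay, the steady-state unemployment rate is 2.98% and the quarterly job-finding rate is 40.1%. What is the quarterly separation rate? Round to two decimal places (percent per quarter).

From u* = s/(s+f): s = u·f/(1−u).
s = 0.0298 × 40.1 / (1 − 0.0298) = 1.1950 / 0.9702 ≈ 1.23% per quarter.

Separation rate ≈ 1.23% per quarter.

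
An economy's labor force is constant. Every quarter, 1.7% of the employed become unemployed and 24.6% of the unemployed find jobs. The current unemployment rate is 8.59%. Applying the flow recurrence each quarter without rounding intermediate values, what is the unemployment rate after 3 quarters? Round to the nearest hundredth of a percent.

Unemployment rate after three quarters ≈ 7.31%.

With a fixed labor force, u_{t+1} = u_t + s·(1−u_t) − f·u_t = u_t·(1−s−f) + s.
Here 1−s−f = 0.737 and s = 0.017.
u_1 = 0.085900 × 0.737 + 0.017 = 0.080308.
u_2 = 0.080308 × 0.737 + 0.017 = 0.076187.
u_3 = 0.076187 × 0.737 + 0.017 = 0.073150.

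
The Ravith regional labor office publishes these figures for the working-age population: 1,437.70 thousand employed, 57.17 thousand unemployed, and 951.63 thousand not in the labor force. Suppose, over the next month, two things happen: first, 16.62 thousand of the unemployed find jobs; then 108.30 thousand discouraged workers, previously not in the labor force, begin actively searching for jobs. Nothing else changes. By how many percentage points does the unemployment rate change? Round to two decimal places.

Initially, labor force = 1,437.70 + 57.17 = 1,494.87 thousand, so u = 57.17/1,494.87 = 3.82%.
After the first change, unemployed falls and employed rises by 16.62; labor force unchanged → E = 1,454.32, U = 40.55, labor force = 1,494.87 thousand.
After the second change, unemployed and labor force both rise by 108.30 → E = 1,454.32, U = 148.85, labor force = 1,603.17 thousand.
New unemployment rate = 148.85 / 1,603.17 = 9.28%.
Change = 9.28% − 3.82% = +5.46 percentage points.

The unemployment rate changes by +5.46 percentage points.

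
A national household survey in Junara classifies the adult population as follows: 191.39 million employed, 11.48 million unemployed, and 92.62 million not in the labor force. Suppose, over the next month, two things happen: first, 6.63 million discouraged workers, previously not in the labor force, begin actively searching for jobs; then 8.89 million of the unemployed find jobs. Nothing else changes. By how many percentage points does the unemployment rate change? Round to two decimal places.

The unemployment rate changes by −1.26 percentage points.

Initially, labor force = 191.39 + 11.48 = 202.87 million, so u = 11.48/202.87 = 5.66%.
After the first change, unemployed and labor force both rise by 6.63 → E = 191.39, U = 18.11, labor force = 209.50 million.
After the second change, unemployed falls and employed rises by 8.89; labor force unchanged → E = 200.28, U = 9.22, labor force = 209.50 million.
New unemployment rate = 9.22 / 209.50 = 4.40%.
Change = 4.40% − 5.66% = −1.26 percentage points.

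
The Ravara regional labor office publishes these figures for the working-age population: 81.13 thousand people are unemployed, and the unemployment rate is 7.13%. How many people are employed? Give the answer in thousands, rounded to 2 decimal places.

Labor force = U / u = 81.13 / 0.0713 ≈ 1,137.87 thousand.
Employed = labor force − unemployed = 1,137.87 − 81.13 = 1,056.74 thousand.

About 1,056.74 thousand are employed.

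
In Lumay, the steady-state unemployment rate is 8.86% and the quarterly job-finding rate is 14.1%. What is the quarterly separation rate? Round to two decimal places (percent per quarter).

Separation rate ≈ 1.37% per quarter.

From u* = s/(s+f): s = u·f/(1−u).
s = 0.0886 × 14.1 / (1 − 0.0886) = 1.2493 / 0.9114 ≈ 1.37% per quarter.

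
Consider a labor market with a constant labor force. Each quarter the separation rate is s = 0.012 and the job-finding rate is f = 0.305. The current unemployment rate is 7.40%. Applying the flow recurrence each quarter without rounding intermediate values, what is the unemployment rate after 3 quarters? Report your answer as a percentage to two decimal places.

With a fixed labor force, u_{t+1} = u_t + s·(1−u_t) − f·u_t = u_t·(1−s−f) + s.
Here 1−s−f = 0.683 and s = 0.012.
u_1 = 0.074000 × 0.683 + 0.012 = 0.062542.
u_2 = 0.062542 × 0.683 + 0.012 = 0.054716.
u_3 = 0.054716 × 0.683 + 0.012 = 0.049371.

Unemployment rate after three quarters ≈ 4.94%.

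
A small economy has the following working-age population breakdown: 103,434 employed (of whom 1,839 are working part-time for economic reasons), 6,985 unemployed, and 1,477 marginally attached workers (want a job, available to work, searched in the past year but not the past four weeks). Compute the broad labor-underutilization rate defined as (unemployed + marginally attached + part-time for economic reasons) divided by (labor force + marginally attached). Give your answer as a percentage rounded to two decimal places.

Labor force = 103,434 + 6,985 = 110,419.
Numerator = 6,985 + 1,477 + 1,839 = 10,301.
Denominator = 110,419 + 1,477 = 111,896.
Broad rate = 10,301 / 111,896 = 9.21%.

Broad underutilization rate ≈ 9.21%.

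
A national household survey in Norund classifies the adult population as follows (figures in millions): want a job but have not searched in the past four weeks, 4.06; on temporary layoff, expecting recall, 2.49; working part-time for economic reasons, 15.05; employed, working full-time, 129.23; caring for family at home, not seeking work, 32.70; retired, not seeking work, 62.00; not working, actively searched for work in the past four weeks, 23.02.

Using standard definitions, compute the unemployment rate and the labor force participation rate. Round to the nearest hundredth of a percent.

Unemployment rate ≈ 15.02%; labor force participation rate ≈ 63.22%.

Employed = 15.05 + 129.23 = 144.28 million (anyone who worked, including part-time for economic reasons, counts as employed).
Unemployed = 2.49 + 23.02 = 25.51 million (jobless and actively searching, or on temporary layoff).
Labor force = 144.28 + 25.51 = 169.79 million.
Not in labor force = 4.06 + 32.70 + 62.00 = 98.76 million (those not working and not actively searching are outside the labor force — including those who want a job but have given up searching).
Civilian working-age population = 169.79 + 98.76 = 268.55 million.
Unemployment rate = 25.51 / 169.79 = 15.02%.
Labor force participation rate = 169.79 / 268.55 = 63.22%.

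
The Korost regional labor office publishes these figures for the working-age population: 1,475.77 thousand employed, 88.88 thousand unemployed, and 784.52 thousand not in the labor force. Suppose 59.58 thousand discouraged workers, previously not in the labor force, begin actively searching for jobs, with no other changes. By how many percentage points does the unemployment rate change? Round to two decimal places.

Initially, labor force = 1,475.77 + 88.88 = 1,564.65 thousand, so u = 88.88/1,564.65 = 5.68%.
After the change, unemployed and labor force both rise by 59.58 → E = 1,475.77, U = 148.46, labor force = 1,624.23 thousand.
New unemployment rate = 148.46 / 1,624.23 = 9.14%.
Change = 9.14% − 5.68% = +3.46 percentage points.

The unemployment rate changes by +3.46 percentage points.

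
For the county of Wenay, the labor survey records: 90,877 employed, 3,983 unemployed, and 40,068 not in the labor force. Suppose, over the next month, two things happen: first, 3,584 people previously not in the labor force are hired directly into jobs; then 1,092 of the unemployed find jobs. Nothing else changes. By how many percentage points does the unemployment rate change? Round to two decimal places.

The unemployment rate changes by −1.26 percentage points.

Initially, labor force = 90,877 + 3,983 = 94,860, so u = 3,983/94,860 = 4.20%.
After the first change, employed and labor force both rise by 3,584; unemployed unchanged → E = 94,461, U = 3,983, labor force = 98,444.
After the second change, unemployed falls and employed rises by 1,092; labor force unchanged → E = 95,553, U = 2,891, labor force = 98,444.
New unemployment rate = 2,891 / 98,444 = 2.94%.
Change = 2.94% − 4.20% = −1.26 percentage points.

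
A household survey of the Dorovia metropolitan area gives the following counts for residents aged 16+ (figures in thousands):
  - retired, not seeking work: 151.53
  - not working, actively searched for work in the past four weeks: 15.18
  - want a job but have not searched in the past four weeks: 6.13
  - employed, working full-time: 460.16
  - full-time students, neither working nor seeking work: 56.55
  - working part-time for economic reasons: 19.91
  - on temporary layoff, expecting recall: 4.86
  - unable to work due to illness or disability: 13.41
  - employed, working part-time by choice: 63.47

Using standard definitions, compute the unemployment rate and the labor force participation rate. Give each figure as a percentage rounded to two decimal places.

Unemployment rate ≈ 3.56%; labor force participation rate ≈ 71.23%.

Employed = 460.16 + 19.91 + 63.47 = 543.54 thousand (anyone who worked, including part-time for economic reasons, counts as employed).
Unemployed = 15.18 + 4.86 = 20.04 thousand (jobless and actively searching, or on temporary layoff).
Labor force = 543.54 + 20.04 = 563.58 thousand.
Not in labor force = 151.53 + 6.13 + 56.55 + 13.41 = 227.62 thousand (those not working and not actively searching are outside the labor force — including those who want a job but have given up searching).
Civilian working-age population = 563.58 + 227.62 = 791.20 thousand.
Unemployment rate = 20.04 / 563.58 = 3.56%.
Labor force participation rate = 563.58 / 791.20 = 71.23%.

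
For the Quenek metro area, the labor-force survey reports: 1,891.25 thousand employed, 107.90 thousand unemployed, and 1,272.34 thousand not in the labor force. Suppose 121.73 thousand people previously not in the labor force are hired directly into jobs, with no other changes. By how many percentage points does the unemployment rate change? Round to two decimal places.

Initially, labor force = 1,891.25 + 107.90 = 1,999.15 thousand, so u = 107.90/1,999.15 = 5.40%.
After the change, employed and labor force both rise by 121.73; unemployed unchanged → E = 2,012.98, U = 107.90, labor force = 2,120.88 thousand.
New unemployment rate = 107.90 / 2,120.88 = 5.09%.
Change = 5.09% − 5.40% = −0.31 percentage points.

The unemployment rate changes by −0.31 percentage points.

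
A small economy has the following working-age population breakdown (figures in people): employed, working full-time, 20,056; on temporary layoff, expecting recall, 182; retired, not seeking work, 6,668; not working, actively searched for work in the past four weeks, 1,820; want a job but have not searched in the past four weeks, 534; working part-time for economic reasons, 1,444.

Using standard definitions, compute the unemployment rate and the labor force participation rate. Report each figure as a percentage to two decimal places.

Unemployment rate ≈ 8.52%; labor force participation rate ≈ 76.54%.

Employed = 20,056 + 1,444 = 21,500 (anyone who worked, including part-time for economic reasons, counts as employed).
Unemployed = 182 + 1,820 = 2,002 (jobless and actively searching, or on temporary layoff).
Labor force = 21,500 + 2,002 = 23,502.
Not in labor force = 6,668 + 534 = 7,202 (those not working and not actively searching are outside the labor force — including those who want a job but have given up searching).
Civilian working-age population = 23,502 + 7,202 = 30,704.
Unemployment rate = 2,002 / 23,502 = 8.52%.
Labor force participation rate = 23,502 / 30,704 = 76.54%.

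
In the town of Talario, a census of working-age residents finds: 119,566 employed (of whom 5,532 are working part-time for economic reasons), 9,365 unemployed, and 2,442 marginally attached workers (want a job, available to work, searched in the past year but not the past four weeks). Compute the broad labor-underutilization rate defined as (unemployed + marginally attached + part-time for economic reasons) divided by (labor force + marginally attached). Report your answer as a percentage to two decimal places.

Labor force = 119,566 + 9,365 = 128,931.
Numerator = 9,365 + 2,442 + 5,532 = 17,339.
Denominator = 128,931 + 2,442 = 131,373.
Broad rate = 17,339 / 131,373 = 13.20%.

Broad underutilization rate ≈ 13.20%.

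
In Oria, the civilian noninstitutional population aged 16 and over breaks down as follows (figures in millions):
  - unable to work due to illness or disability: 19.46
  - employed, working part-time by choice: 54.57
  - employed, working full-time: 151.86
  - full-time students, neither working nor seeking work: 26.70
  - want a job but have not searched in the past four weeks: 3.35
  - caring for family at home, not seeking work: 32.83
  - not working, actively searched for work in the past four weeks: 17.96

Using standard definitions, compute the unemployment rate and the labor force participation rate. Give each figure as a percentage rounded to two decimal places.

Unemployment rate ≈ 8.00%; labor force participation rate ≈ 73.16%.

Employed = 54.57 + 151.86 = 206.43 million.
Unemployed = 17.96 million.
Labor force = 206.43 + 17.96 = 224.39 million.
Not in labor force = 19.46 + 26.70 + 3.35 + 32.83 = 82.34 million (those not working and not actively searching are outside the labor force — including those who want a job but have given up searching).
Civilian working-age population = 224.39 + 82.34 = 306.73 million.
Unemployment rate = 17.96 / 224.39 = 8.00%.
Labor force participation rate = 224.39 / 306.73 = 73.16%.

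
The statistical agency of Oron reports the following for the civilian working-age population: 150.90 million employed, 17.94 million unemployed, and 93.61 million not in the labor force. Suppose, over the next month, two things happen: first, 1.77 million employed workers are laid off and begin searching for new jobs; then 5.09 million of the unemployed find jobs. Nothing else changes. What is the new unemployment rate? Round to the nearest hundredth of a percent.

New unemployment rate ≈ 8.66%.

Initially, labor force = 150.90 + 17.94 = 168.84 million, so u = 17.94/168.84 = 10.63%.
After the first change, employed falls and unemployed rises by 1.77; labor force unchanged → E = 149.13, U = 19.71, labor force = 168.84 million.
After the second change, unemployed falls and employed rises by 5.09; labor force unchanged → E = 154.22, U = 14.62, labor force = 168.84 million.
New unemployment rate = 14.62 / 168.84 = 8.66%.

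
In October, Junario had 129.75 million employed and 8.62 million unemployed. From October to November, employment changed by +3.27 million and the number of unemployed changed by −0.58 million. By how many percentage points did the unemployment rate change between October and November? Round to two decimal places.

The unemployment rate changed by −0.53 percentage points.

October: labor force = 129.75 + 8.62 = 138.37; u = 8.62/138.37 = 6.23%.
November: labor force = 133.02 + 8.04 = 141.06; u = 8.04/141.06 = 5.70%.
Change = 5.70% − 6.23% = −0.53 pp.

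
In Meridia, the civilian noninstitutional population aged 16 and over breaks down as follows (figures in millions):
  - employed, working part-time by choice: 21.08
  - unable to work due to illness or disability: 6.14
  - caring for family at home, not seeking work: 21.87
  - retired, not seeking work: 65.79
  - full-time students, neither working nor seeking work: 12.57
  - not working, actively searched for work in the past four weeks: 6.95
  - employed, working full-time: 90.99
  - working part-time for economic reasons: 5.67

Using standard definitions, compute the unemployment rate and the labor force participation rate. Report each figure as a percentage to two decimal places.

Unemployment rate ≈ 5.57%; labor force participation rate ≈ 53.96%.

Employed = 21.08 + 90.99 + 5.67 = 117.74 million (anyone who worked, including part-time for economic reasons, counts as employed).
Unemployed = 6.95 million.
Labor force = 117.74 + 6.95 = 124.69 million.
Not in labor force = 6.14 + 21.87 + 65.79 + 12.57 = 106.37 million (those not working and not actively searching are outside the labor force).
Civilian working-age population = 124.69 + 106.37 = 231.06 million.
Unemployment rate = 6.95 / 124.69 = 5.57%.
Labor force participation rate = 124.69 / 231.06 = 53.96%.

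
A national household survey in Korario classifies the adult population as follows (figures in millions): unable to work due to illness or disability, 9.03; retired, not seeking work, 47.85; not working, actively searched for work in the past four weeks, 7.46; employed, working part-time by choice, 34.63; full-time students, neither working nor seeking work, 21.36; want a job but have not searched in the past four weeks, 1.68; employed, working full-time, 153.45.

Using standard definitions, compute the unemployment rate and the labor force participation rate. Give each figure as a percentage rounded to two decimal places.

Unemployment rate ≈ 3.82%; labor force participation rate ≈ 70.99%.

Employed = 34.63 + 153.45 = 188.08 million.
Unemployed = 7.46 million.
Labor force = 188.08 + 7.46 = 195.54 million.
Not in labor force = 9.03 + 47.85 + 21.36 + 1.68 = 79.92 million (those not working and not actively searching are outside the labor force — including those who want a job but have given up searching).
Civilian working-age population = 195.54 + 79.92 = 275.46 million.
Unemployment rate = 7.46 / 195.54 = 3.82%.
Labor force participation rate = 195.54 / 275.46 = 70.99%.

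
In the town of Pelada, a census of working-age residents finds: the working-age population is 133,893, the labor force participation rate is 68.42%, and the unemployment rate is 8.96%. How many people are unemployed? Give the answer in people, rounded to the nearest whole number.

About 8,208 are unemployed.

Labor force = 0.6842 × 133,893 = 91,610.
Unemployed = 0.0896 × 91,610 ≈ 8,208.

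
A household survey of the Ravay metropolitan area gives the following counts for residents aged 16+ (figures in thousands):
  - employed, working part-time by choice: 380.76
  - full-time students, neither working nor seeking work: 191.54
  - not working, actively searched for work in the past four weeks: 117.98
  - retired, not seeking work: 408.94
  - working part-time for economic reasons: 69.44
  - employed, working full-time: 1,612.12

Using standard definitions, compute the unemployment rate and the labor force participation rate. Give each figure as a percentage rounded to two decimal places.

Employed = 380.76 + 69.44 + 1,612.12 = 2,062.32 thousand (anyone who worked, including part-time for economic reasons, counts as employed).
Unemployed = 117.98 thousand.
Labor force = 2,062.32 + 117.98 = 2,180.30 thousand.
Not in labor force = 191.54 + 408.94 = 600.48 thousand (those not working and not actively searching are outside the labor force).
Civilian working-age population = 2,180.30 + 600.48 = 2,780.78 thousand.
Unemployment rate = 117.98 / 2,180.30 = 5.41%.
Labor force participation rate = 2,180.30 / 2,780.78 = 78.41%.

Unemployment rate ≈ 5.41%; labor force participation rate ≈ 78.41%.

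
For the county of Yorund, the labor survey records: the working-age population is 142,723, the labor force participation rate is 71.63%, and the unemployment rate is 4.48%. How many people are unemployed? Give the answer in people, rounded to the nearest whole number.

About 4,580 are unemployed.

Labor force = 0.7163 × 142,723 = 102,232.
Unemployed = 0.0448 × 102,232 ≈ 4,580.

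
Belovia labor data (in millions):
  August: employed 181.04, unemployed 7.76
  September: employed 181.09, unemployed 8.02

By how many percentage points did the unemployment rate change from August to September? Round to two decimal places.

The unemployment rate changed by +0.13 percentage points.

August: labor force = 181.04 + 7.76 = 188.80; u = 7.76/188.80 = 4.11%.
September: labor force = 181.09 + 8.02 = 189.11; u = 8.02/189.11 = 4.24%.
Change = 4.24% − 4.11% = +0.13 pp.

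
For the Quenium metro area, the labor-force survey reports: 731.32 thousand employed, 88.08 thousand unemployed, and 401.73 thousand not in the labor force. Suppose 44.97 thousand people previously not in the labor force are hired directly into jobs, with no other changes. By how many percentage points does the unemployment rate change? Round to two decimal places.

The unemployment rate changes by −0.56 percentage points.

Initially, labor force = 731.32 + 88.08 = 819.40 thousand, so u = 88.08/819.40 = 10.75%.
After the change, employed and labor force both rise by 44.97; unemployed unchanged → E = 776.29, U = 88.08, labor force = 864.37 thousand.
New unemployment rate = 88.08 / 864.37 = 10.19%.
Change = 10.19% − 10.75% = −0.56 percentage points.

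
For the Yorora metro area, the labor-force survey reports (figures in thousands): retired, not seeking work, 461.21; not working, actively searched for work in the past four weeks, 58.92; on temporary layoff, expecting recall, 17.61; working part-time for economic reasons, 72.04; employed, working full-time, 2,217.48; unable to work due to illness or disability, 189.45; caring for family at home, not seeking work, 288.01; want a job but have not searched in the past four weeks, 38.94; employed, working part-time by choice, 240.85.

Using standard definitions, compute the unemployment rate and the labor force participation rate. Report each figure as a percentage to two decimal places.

Employed = 72.04 + 2,217.48 + 240.85 = 2,530.37 thousand (anyone who worked, including part-time for economic reasons, counts as employed).
Unemployed = 58.92 + 17.61 = 76.53 thousand (jobless and actively searching, or on temporary layoff).
Labor force = 2,530.37 + 76.53 = 2,606.90 thousand.
Not in labor force = 461.21 + 189.45 + 288.01 + 38.94 = 977.61 thousand (those not working and not actively searching are outside the labor force — including those who want a job but have given up searching).
Civilian working-age population = 2,606.90 + 977.61 = 3,584.51 thousand.
Unemployment rate = 76.53 / 2,606.90 = 2.94%.
Labor force participation rate = 2,606.90 / 3,584.51 = 72.73%.

Unemployment rate ≈ 2.94%; labor force participation rate ≈ 72.73%.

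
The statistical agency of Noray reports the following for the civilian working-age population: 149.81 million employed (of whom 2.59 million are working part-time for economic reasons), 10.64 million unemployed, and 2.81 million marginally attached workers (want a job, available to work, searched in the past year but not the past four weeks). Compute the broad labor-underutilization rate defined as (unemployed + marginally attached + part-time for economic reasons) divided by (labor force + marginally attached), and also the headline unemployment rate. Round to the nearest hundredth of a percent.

Labor force = 149.81 + 10.64 = 160.45 million.
Numerator = 10.64 + 2.81 + 2.59 = 16.04 million.
Denominator = 160.45 + 2.81 = 163.26 million.
Broad rate = 16.04 / 163.26 = 9.82%.
Headline unemployment rate = 10.64 / 160.45 = 6.63%.

Broad underutilization rate ≈ 9.82%; headline unemployment rate ≈ 6.63%.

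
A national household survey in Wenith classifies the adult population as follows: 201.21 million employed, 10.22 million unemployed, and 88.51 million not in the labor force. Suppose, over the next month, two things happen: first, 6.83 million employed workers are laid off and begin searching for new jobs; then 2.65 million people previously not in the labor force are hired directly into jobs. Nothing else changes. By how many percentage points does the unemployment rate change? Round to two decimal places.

The unemployment rate changes by +3.13 percentage points.

Initially, labor force = 201.21 + 10.22 = 211.43 million, so u = 10.22/211.43 = 4.83%.
After the first change, employed falls and unemployed rises by 6.83; labor force unchanged → E = 194.38, U = 17.05, labor force = 211.43 million.
After the second change, employed and labor force both rise by 2.65; unemployed unchanged → E = 197.03, U = 17.05, labor force = 214.08 million.
New unemployment rate = 17.05 / 214.08 = 7.96%.
Change = 7.96% − 4.83% = +3.13 percentage points.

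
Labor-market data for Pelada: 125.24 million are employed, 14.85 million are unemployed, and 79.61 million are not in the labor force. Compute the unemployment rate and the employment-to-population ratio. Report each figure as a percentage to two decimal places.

Labor force = employed + unemployed = 125.24 + 14.85 = 140.09 million.
Working-age population = 140.09 + 79.61 = 219.70 million.
Unemployment rate = 14.85 / 140.09 = 10.60%.
Employment-population ratio = 125.24 / 219.70 = 57.01%.

Unemployment rate ≈ 10.60%; employment-population ratio ≈ 57.01%.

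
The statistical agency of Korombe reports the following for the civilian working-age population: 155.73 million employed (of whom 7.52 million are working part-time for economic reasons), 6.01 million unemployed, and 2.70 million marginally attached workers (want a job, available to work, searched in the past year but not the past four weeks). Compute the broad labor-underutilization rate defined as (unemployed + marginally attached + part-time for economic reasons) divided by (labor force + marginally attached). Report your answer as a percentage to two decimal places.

Labor force = 155.73 + 6.01 = 161.74 million.
Numerator = 6.01 + 2.70 + 7.52 = 16.23 million.
Denominator = 161.74 + 2.70 = 164.44 million.
Broad rate = 16.23 / 164.44 = 9.87%.

Broad underutilization rate ≈ 9.87%.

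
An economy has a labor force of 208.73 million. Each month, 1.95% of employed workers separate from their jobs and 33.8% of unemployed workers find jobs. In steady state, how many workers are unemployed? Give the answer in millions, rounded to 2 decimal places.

About 11.39 million are unemployed in steady state.

Steady-state unemployment rate u* = s/(s+f) = 1.95/(1.95+33.8) = 0.054545.
Unemployed = u* × labor force = 0.054545 × 208.73 ≈ 11.39 million.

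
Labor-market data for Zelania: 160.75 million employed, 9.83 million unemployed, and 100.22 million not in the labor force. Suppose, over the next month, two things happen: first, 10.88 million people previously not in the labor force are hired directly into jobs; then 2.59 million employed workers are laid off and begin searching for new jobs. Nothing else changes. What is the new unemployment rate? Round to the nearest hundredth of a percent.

New unemployment rate ≈ 6.84%.

Initially, labor force = 160.75 + 9.83 = 170.58 million, so u = 9.83/170.58 = 5.76%.
After the first change, employed and labor force both rise by 10.88; unemployed unchanged → E = 171.63, U = 9.83, labor force = 181.46 million.
After the second change, employed falls and unemployed rises by 2.59; labor force unchanged → E = 169.04, U = 12.42, labor force = 181.46 million.
New unemployment rate = 12.42 / 181.46 = 6.84%.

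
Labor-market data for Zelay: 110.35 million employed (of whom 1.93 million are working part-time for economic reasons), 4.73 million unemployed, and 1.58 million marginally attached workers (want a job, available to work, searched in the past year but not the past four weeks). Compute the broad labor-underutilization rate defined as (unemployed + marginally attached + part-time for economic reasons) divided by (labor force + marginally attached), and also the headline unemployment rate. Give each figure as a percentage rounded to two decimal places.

Broad underutilization rate ≈ 7.06%; headline unemployment rate ≈ 4.11%.

Labor force = 110.35 + 4.73 = 115.08 million.
Numerator = 4.73 + 1.58 + 1.93 = 8.24 million.
Denominator = 115.08 + 1.58 = 116.66 million.
Broad rate = 8.24 / 116.66 = 7.06%.
Headline unemployment rate = 4.73 / 115.08 = 4.11%.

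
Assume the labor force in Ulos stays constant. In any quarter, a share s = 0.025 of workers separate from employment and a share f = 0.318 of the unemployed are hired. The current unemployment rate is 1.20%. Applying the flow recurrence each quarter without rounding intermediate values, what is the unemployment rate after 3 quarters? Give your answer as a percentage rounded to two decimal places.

With a fixed labor force, u_{t+1} = u_t + s·(1−u_t) − f·u_t = u_t·(1−s−f) + s.
Here 1−s−f = 0.657 and s = 0.025.
u_1 = 0.012000 × 0.657 + 0.025 = 0.032884.
u_2 = 0.032884 × 0.657 + 0.025 = 0.046605.
u_3 = 0.046605 × 0.657 + 0.025 = 0.055619.

Unemployment rate after three quarters ≈ 5.56%.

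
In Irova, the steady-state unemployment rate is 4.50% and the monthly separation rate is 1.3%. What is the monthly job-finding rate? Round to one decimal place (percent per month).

Job-finding rate ≈ 27.6% per month.

From u* = s/(s+f): f = s·(1−u)/u.
f = 1.3 × (1 − 0.0450) / 0.0450 = 1.2415 / 0.0450 ≈ 27.6% per month.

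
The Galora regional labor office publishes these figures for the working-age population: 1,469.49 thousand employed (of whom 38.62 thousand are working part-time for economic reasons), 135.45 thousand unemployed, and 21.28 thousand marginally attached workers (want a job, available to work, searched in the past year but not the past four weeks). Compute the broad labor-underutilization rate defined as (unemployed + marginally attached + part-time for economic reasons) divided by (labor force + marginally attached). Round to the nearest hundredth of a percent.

Broad underutilization rate ≈ 12.01%.

Labor force = 1,469.49 + 135.45 = 1,604.94 thousand.
Numerator = 135.45 + 21.28 + 38.62 = 195.35 thousand.
Denominator = 1,604.94 + 21.28 = 1,626.22 thousand.
Broad rate = 195.35 / 1,626.22 = 12.01%.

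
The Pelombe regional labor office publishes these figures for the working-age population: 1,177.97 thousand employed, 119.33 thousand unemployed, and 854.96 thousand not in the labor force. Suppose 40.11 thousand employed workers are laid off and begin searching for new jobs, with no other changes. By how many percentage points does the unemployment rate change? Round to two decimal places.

Initially, labor force = 1,177.97 + 119.33 = 1,297.30 thousand, so u = 119.33/1,297.30 = 9.20%.
After the change, employed falls and unemployed rises by 40.11; labor force unchanged → E = 1,137.86, U = 159.44, labor force = 1,297.30 thousand.
New unemployment rate = 159.44 / 1,297.30 = 12.29%.
Change = 12.29% − 9.20% = +3.09 percentage points.

The unemployment rate changes by +3.09 percentage points.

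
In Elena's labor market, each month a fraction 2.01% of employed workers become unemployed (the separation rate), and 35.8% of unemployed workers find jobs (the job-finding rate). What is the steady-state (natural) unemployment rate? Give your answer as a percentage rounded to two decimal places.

At steady state the flows balance: s·E = f·U, so U/(E+U) = s/(s+f).
u* = 2.01 / (2.01 + 35.8) = 2.01 / 37.81 = 5.32%.

Steady-state unemployment rate ≈ 5.32%.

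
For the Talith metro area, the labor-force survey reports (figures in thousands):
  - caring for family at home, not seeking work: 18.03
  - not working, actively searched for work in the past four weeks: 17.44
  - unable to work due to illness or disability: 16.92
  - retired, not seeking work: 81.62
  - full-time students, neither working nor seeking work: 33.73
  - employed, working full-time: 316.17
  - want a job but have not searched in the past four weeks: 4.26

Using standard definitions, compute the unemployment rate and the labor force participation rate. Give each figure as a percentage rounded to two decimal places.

Employed = 316.17 thousand.
Unemployed = 17.44 thousand.
Labor force = 316.17 + 17.44 = 333.61 thousand.
Not in labor force = 18.03 + 16.92 + 81.62 + 33.73 + 4.26 = 154.56 thousand (those not working and not actively searching are outside the labor force — including those who want a job but have given up searching).
Civilian working-age population = 333.61 + 154.56 = 488.17 thousand.
Unemployment rate = 17.44 / 333.61 = 5.23%.
Labor force participation rate = 333.61 / 488.17 = 68.34%.

Unemployment rate ≈ 5.23%; labor force participation rate ≈ 68.34%.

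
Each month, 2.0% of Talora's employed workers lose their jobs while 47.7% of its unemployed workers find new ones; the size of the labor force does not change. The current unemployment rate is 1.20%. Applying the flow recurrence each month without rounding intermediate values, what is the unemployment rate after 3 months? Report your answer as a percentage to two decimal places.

With a fixed labor force, u_{t+1} = u_t + s·(1−u_t) − f·u_t = u_t·(1−s−f) + s.
Here 1−s−f = 0.503 and s = 0.020.
u_1 = 0.012000 × 0.503 + 0.020 = 0.026036.
u_2 = 0.026036 × 0.503 + 0.020 = 0.033096.
u_3 = 0.033096 × 0.503 + 0.020 = 0.036647.

Unemployment rate after three months ≈ 3.66%.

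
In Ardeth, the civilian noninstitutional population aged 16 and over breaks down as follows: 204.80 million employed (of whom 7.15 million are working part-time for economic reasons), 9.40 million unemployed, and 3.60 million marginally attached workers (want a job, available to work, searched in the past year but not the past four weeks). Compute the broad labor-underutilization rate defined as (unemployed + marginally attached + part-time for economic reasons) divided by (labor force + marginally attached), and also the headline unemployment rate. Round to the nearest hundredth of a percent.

Broad underutilization rate ≈ 9.25%; headline unemployment rate ≈ 4.39%.

Labor force = 204.80 + 9.40 = 214.20 million.
Numerator = 9.40 + 3.60 + 7.15 = 20.15 million.
Denominator = 214.20 + 3.60 = 217.80 million.
Broad rate = 20.15 / 217.80 = 9.25%.
Headline unemployment rate = 9.40 / 214.20 = 4.39%.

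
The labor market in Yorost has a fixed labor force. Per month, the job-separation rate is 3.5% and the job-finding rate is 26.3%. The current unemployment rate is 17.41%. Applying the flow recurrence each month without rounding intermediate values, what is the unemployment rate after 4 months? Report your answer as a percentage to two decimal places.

With a fixed labor force, u_{t+1} = u_t + s·(1−u_t) − f·u_t = u_t·(1−s−f) + s.
Here 1−s−f = 0.702 and s = 0.035.
u_1 = 0.174100 × 0.702 + 0.035 = 0.157218.
u_2 = 0.157218 × 0.702 + 0.035 = 0.145367.
u_3 = 0.145367 × 0.702 + 0.035 = 0.137048.
u_4 = 0.137048 × 0.702 + 0.035 = 0.131208.

Unemployment rate after four months ≈ 13.12%.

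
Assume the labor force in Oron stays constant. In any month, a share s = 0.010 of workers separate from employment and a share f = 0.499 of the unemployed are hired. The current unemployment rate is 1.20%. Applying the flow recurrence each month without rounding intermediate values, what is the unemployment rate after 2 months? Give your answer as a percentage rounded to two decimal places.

With a fixed labor force, u_{t+1} = u_t + s·(1−u_t) − f·u_t = u_t·(1−s−f) + s.
Here 1−s−f = 0.491 and s = 0.010.
u_1 = 0.012000 × 0.491 + 0.010 = 0.015892.
u_2 = 0.015892 × 0.491 + 0.010 = 0.017803.

Unemployment rate after two months ≈ 1.78%.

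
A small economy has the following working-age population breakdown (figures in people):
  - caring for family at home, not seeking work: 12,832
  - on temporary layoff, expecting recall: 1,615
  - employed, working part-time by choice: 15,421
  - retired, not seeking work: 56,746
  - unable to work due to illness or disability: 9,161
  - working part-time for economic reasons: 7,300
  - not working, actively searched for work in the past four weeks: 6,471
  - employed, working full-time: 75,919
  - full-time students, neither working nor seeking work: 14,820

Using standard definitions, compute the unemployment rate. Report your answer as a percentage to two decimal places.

Unemployment rate ≈ 7.58%.

Employed = 15,421 + 7,300 + 75,919 = 98,640 (anyone who worked, including part-time for economic reasons, counts as employed).
Unemployed = 1,615 + 6,471 = 8,086 (jobless and actively searching, or on temporary layoff).
Labor force = 98,640 + 8,086 = 106,726.
Unemployment rate = 8,086 / 106,726 = 7.58%.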